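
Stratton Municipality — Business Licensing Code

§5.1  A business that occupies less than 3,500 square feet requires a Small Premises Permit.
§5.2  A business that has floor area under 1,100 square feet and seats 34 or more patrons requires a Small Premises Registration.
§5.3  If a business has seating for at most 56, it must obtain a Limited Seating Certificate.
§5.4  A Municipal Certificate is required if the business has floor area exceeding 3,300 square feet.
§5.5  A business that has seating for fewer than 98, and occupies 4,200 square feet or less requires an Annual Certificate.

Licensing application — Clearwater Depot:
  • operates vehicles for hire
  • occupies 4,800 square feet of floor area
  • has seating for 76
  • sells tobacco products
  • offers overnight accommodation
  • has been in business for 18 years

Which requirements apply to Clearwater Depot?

§5.1 floor area 4,800 square feet ≥ 3,500 square feet → Small Premises Permit not required.
§5.2 floor area 4,800 square feet ≥ 1,100 square feet; seating 76 ≥ 34 → Small Premises Registration not required.
§5.3 seating 76 > 56 → Limited Seating Certificate not required.
§5.4 floor area 4,800 square feet > 3,300 square feet → Municipal Certificate required.
§5.5 seating 76 < 98; floor area 4,800 square feet > 4,200 square feet → Annual Certificate not required.

Municipal Certificate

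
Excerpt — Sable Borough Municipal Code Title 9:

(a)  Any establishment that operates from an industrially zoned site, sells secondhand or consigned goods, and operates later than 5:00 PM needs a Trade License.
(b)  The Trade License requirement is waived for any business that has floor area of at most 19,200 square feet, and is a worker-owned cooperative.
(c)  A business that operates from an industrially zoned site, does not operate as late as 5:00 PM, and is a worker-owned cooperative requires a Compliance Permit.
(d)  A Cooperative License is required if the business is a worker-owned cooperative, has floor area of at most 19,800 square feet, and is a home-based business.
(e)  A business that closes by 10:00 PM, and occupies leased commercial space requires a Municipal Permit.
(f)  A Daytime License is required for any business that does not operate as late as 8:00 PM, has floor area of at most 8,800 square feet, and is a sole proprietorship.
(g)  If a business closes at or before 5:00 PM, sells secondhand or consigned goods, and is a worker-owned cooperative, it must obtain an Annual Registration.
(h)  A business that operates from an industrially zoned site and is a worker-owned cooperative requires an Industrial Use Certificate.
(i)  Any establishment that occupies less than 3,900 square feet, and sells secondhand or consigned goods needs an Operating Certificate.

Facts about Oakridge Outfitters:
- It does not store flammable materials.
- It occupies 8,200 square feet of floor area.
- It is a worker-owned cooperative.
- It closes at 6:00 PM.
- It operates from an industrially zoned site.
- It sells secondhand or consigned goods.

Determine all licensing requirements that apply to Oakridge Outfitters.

Industrial Use Certificate

(a) operates from an industrially zoned site; sells secondhand or consigned goods; closes 6:00 PM, after 5:00 PM → Trade License required.
(b) floor area 8,200 square feet ≤ 19,200 square feet; is a worker-owned cooperative → exempt from Trade License.
(c) operates from an industrially zoned site; closes 6:00 PM, after 5:00 PM; is a worker-owned cooperative → Compliance Permit not required.
(d) is a worker-owned cooperative; floor area 8,200 square feet ≤ 19,800 square feet; operates from an industrially zoned site (not: is a home-based business) → Cooperative License not required.
(e) closes 6:00 PM, at/before 10:00 PM; operates from an industrially zoned site (not: occupies leased commercial space) → Municipal Permit not required.
(f) closes 6:00 PM, at/before 8:00 PM; floor area 8,200 square feet ≤ 8,800 square feet; is a worker-owned cooperative (not: is a sole proprietorship) → Daytime License not required.
(g) closes 6:00 PM, after 5:00 PM; sells secondhand or consigned goods; is a worker-owned cooperative → Annual Registration not required.
(h) operates from an industrially zoned site; is a worker-owned cooperative → Industrial Use Certificate required.
(i) floor area 8,200 square feet ≥ 3,900 square feet; sells secondhand or consigned goods → Operating Certificate not required.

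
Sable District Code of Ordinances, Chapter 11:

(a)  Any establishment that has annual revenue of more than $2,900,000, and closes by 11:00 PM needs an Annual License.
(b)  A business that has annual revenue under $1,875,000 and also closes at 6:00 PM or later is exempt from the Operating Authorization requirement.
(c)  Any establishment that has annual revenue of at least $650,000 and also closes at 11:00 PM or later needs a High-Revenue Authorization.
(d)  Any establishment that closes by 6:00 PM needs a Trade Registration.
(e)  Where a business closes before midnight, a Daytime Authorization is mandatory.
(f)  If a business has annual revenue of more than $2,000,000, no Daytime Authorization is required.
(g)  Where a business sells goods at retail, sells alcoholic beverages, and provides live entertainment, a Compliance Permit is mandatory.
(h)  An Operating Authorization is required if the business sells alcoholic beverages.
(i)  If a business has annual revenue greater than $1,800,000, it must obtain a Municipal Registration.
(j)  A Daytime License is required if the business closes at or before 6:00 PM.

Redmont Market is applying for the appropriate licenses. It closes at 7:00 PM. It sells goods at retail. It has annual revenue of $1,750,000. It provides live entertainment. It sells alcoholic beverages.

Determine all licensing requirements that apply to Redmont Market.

(a) revenue $1,750,000 ≤ $2,900,000; closes 7:00 PM, at/before 11:00 PM → Annual License not required.
(b) revenue $1,750,000 < $1,875,000; closes 7:00 PM, after 6:00 PM → exempt from Operating Authorization.
(c) revenue $1,750,000 ≥ $650,000; closes 7:00 PM, at/before 11:00 PM → High-Revenue Authorization not required.
(d) closes 7:00 PM, after 6:00 PM → Trade Registration not required.
(e) closes 7:00 PM, at/before midnight → Daytime Authorization required.
(f) revenue $1,750,000 ≤ $2,000,000 → Daytime Authorization exemption does not apply.
(g) sells goods at retail; sells alcoholic beverages; provides live entertainment → Compliance Permit required.
(h) sells alcoholic beverages → Operating Authorization required.
(i) revenue $1,750,000 ≤ $1,800,000 → Municipal Registration not required.
(j) closes 7:00 PM, after 6:00 PM → Daytime License not required.

Compliance Permit, Daytime Authorization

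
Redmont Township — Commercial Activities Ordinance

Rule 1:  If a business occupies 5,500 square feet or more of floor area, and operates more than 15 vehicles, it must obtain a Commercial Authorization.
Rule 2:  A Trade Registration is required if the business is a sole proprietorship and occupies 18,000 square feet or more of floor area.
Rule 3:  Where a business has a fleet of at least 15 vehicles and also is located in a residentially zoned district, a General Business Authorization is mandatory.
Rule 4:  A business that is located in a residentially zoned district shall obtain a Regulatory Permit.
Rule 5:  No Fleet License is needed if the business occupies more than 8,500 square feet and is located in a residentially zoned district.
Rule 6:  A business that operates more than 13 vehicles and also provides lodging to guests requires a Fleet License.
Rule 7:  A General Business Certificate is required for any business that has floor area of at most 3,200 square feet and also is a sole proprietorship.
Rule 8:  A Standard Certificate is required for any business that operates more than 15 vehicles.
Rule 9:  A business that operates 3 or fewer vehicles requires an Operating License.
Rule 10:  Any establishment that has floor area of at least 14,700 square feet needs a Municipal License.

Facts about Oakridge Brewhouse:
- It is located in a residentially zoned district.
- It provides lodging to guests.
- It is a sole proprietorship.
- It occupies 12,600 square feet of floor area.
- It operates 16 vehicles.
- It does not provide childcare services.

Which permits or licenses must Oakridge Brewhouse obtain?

Rule 1: floor area 12,600 square feet ≥ 5,500 square feet; vehicles 16 > 15 → Commercial Authorization required.
Rule 2: is a sole proprietorship; floor area 12,600 square feet < 18,000 square feet → Trade Registration not required.
Rule 3: vehicles 16 ≥ 15; is located in a residentially zoned district → General Business Authorization required.
Rule 4: is located in a residentially zoned district → Regulatory Permit required.
Rule 5: floor area 12,600 square feet > 8,500 square feet; is located in a residentially zoned district → exempt from Fleet License.
Rule 6: vehicles 16 > 13; provides lodging to guests → Fleet License required.
Rule 7: floor area 12,600 square feet > 3,200 square feet; is a sole proprietorship → General Business Certificate not required.
Rule 8: vehicles 16 > 15 → Standard Certificate required.
Rule 9: vehicles 16 > 3 → Operating License not required.
Rule 10: floor area 12,600 square feet < 14,700 square feet → Municipal License not required.

Commercial Authorization, General Business Authorization, Regulatory Permit, Standard Certificate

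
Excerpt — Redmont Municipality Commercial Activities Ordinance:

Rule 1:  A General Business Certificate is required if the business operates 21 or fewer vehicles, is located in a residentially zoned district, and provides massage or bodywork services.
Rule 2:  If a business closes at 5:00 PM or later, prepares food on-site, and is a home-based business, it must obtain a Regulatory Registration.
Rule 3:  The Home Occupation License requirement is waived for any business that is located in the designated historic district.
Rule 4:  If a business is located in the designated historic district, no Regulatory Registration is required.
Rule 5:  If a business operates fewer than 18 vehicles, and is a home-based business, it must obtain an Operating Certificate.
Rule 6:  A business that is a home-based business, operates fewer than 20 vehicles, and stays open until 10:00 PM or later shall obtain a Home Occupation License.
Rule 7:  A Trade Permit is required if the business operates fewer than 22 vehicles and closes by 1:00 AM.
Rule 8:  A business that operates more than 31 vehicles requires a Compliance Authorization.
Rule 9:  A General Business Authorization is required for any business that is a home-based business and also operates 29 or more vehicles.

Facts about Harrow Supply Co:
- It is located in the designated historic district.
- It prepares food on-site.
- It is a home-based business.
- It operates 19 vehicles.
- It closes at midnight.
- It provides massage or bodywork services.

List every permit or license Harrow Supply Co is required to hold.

Rule 1: vehicles 19 ≤ 21; is located in the designated historic district (not: is located in a residentially zoned district); provides massage or bodywork services → General Business Certificate not required.
Rule 2: closes midnight, after 5:00 PM; prepares food on-site; is a home-based business → Regulatory Registration required.
Rule 3: is located in the designated historic district → exempt from Home Occupation License.
Rule 4: is located in the designated historic district → exempt from Regulatory Registration.
Rule 5: vehicles 19 ≥ 18; is a home-based business → Operating Certificate not required.
Rule 6: is a home-based business; vehicles 19 < 20; closes midnight, after 10:00 PM → Home Occupation License required.
Rule 7: vehicles 19 < 22; closes midnight, at/before 1:00 AM → Trade Permit required.
Rule 8: vehicles 19 ≤ 31 → Compliance Authorization not required.
Rule 9: is a home-based business; vehicles 19 < 29 → General Business Authorization not required.

Trade Permit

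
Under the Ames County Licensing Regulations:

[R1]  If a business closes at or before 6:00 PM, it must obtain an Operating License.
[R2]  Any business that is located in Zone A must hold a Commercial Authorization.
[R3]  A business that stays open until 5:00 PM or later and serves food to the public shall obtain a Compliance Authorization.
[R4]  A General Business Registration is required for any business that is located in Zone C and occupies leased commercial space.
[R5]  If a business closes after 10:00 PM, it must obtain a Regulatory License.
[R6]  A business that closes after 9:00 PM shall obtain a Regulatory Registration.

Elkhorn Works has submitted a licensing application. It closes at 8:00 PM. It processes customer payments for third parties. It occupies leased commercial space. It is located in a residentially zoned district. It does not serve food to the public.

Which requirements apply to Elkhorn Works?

None

[R1] closes 8:00 PM, after 6:00 PM → Operating License not required.
[R2] is located in a residentially zoned district (not: is located in Zone A) → Commercial Authorization not required.
[R3] closes 8:00 PM, after 5:00 PM; does not serve food to the public → Compliance Authorization not required.
[R4] is located in a residentially zoned district (not: is located in Zone C); occupies leased commercial space → General Business Registration not required.
[R5] closes 8:00 PM, at/before 10:00 PM → Regulatory License not required.
[R6] closes 8:00 PM, at/before 9:00 PM → Regulatory Registration not required.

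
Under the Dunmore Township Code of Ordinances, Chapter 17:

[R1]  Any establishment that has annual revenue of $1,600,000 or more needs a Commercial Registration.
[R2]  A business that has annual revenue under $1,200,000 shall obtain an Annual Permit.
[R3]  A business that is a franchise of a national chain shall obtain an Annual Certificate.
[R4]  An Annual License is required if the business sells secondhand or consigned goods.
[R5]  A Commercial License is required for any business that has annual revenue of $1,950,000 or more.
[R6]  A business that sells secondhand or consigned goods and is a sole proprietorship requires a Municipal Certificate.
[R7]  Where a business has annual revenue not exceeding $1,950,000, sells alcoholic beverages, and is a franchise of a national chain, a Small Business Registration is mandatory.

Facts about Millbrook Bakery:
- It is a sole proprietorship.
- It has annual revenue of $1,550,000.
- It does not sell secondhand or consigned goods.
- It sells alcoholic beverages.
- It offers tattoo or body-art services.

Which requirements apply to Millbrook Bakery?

[R1] revenue $1,550,000 < $1,600,000 → Commercial Registration not required.
[R2] revenue $1,550,000 ≥ $1,200,000 → Annual Permit not required.
[R3] is a sole proprietorship (not: is a franchise of a national chain) → Annual Certificate not required.
[R4] does not sell secondhand or consigned goods → Annual License not required.
[R5] revenue $1,550,000 < $1,950,000 → Commercial License not required.
[R6] does not sell secondhand or consigned goods; is a sole proprietorship → Municipal Certificate not required.
[R7] revenue $1,550,000 ≤ $1,950,000; sells alcoholic beverages; is a sole proprietorship (not: is a franchise of a national chain) → Small Business Registration not required.

None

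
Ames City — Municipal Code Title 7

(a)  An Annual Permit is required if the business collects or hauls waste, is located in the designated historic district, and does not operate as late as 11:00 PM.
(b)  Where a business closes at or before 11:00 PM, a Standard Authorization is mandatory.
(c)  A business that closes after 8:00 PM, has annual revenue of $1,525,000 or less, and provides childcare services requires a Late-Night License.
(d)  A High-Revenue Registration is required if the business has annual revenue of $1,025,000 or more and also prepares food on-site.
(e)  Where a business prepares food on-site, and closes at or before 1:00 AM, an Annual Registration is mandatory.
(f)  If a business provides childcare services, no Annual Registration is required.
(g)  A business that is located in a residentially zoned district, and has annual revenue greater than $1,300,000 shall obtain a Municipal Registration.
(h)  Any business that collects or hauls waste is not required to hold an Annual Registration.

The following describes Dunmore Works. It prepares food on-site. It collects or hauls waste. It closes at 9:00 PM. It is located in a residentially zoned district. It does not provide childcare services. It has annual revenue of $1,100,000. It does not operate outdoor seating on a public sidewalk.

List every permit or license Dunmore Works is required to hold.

High-Revenue Registration, Standard Authorization

(a) collects or hauls waste; is located in a residentially zoned district (not: is located in the designated historic district); closes 9:00 PM, at/before 11:00 PM → Annual Permit not required.
(b) closes 9:00 PM, at/before 11:00 PM → Standard Authorization required.
(c) closes 9:00 PM, after 8:00 PM; revenue $1,100,000 ≤ $1,525,000; does not provide childcare services → Late-Night License not required.
(d) revenue $1,100,000 ≥ $1,025,000; prepares food on-site → High-Revenue Registration required.
(e) prepares food on-site; closes 9:00 PM, at/before 1:00 AM → Annual Registration required.
(f) does not provide childcare services → Annual Registration exemption does not apply.
(g) is located in a residentially zoned district; revenue $1,100,000 ≤ $1,300,000 → Municipal Registration not required.
(h) collects or hauls waste → exempt from Annual Registration.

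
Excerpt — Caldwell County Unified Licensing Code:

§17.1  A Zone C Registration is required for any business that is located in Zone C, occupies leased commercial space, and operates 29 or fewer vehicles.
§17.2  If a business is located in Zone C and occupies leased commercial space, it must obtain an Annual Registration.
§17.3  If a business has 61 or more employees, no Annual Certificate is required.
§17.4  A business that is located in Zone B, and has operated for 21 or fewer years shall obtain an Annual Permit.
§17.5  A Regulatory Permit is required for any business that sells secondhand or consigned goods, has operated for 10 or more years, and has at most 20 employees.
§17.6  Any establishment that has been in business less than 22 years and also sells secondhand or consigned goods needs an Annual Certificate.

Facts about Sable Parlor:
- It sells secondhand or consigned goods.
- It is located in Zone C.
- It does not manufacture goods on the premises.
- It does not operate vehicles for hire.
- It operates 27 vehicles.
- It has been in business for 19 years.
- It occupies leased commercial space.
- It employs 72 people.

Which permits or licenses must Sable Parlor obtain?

Annual Registration, Zone C Registration

§17.1 is located in Zone C; occupies leased commercial space; vehicles 27 ≤ 29 → Zone C Registration required.
§17.2 is located in Zone C; occupies leased commercial space → Annual Registration required.
§17.3 employees 72 ≥ 61 → exempt from Annual Certificate.
§17.4 is located in Zone C (not: is located in Zone B); years in business 19 ≤ 21 → Annual Permit not required.
§17.5 sells secondhand or consigned goods; years in business 19 ≥ 10; employees 72 > 20 → Regulatory Permit not required.
§17.6 years in business 19 < 22; sells secondhand or consigned goods → Annual Certificate required.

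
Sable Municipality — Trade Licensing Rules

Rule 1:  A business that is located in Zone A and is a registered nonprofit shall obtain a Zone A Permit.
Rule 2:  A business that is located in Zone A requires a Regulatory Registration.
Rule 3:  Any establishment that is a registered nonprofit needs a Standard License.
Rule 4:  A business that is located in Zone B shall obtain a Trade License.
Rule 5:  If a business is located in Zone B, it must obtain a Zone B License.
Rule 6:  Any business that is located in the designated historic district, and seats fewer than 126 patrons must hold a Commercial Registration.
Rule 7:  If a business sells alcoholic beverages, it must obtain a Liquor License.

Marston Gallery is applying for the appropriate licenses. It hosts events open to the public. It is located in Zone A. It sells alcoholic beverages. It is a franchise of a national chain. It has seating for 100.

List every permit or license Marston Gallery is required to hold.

Rule 1: is located in Zone A; is a franchise of a national chain (not: is a registered nonprofit) → Zone A Permit not required.
Rule 2: is located in Zone A → Regulatory Registration required.
Rule 3: is a franchise of a national chain (not: is a registered nonprofit) → Standard License not required.
Rule 4: is located in Zone A (not: is located in Zone B) → Trade License not required.
Rule 5: is located in Zone A (not: is located in Zone B) → Zone B License not required.
Rule 6: is located in Zone A (not: is located in the designated historic district); seating 100 < 126 → Commercial Registration not required.
Rule 7: sells alcoholic beverages → Liquor License required.

Liquor License, Regulatory Registration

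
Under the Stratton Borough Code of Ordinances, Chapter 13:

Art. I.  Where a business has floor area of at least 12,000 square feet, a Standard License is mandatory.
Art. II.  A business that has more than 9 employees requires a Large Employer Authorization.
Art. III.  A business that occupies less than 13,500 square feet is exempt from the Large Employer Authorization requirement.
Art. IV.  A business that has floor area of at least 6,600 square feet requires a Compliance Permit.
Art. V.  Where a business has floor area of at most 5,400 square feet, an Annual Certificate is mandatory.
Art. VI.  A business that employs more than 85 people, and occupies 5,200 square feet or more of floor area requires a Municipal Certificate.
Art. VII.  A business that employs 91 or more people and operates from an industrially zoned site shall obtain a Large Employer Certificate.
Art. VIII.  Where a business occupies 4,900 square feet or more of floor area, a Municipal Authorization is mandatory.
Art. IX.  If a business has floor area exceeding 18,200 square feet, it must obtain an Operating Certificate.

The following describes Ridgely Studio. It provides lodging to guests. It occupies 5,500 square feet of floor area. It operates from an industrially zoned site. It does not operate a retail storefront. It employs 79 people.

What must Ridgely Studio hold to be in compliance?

Municipal Authorization

Art. I. floor area 5,500 square feet < 12,000 square feet → Standard License not required.
Art. II. employees 79 > 9 → Large Employer Authorization required.
Art. III. floor area 5,500 square feet < 13,500 square feet → exempt from Large Employer Authorization.
Art. IV. floor area 5,500 square feet < 6,600 square feet → Compliance Permit not required.
Art. V. floor area 5,500 square feet > 5,400 square feet → Annual Certificate not required.
Art. VI. employees 79 ≤ 85; floor area 5,500 square feet ≥ 5,200 square feet → Municipal Certificate not required.
Art. VII. employees 79 < 91; operates from an industrially zoned site → Large Employer Certificate not required.
Art. VIII. floor area 5,500 square feet ≥ 4,900 square feet → Municipal Authorization required.
Art. IX. floor area 5,500 square feet ≤ 18,200 square feet → Operating Certificate not required.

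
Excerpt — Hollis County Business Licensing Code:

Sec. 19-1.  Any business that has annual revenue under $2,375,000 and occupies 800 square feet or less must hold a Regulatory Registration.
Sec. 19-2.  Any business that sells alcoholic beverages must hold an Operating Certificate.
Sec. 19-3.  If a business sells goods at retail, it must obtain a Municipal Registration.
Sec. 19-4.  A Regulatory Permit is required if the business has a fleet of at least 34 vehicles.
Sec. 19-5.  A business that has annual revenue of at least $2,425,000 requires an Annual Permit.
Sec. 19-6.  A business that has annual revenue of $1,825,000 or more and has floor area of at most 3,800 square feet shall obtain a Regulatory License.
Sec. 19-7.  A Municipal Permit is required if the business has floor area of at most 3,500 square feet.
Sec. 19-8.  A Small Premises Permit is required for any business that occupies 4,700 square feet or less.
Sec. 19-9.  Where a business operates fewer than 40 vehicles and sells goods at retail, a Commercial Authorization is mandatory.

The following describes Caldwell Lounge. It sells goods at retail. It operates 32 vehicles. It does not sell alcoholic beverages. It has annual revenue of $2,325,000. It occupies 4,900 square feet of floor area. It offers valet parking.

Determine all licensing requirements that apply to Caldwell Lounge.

Sec. 19-1. revenue $2,325,000 < $2,375,000; floor area 4,900 square feet > 800 square feet → Regulatory Registration not required.
Sec. 19-2. does not sell alcoholic beverages → Operating Certificate not required.
Sec. 19-3. sells goods at retail → Municipal Registration required.
Sec. 19-4. vehicles 32 < 34 → Regulatory Permit not required.
Sec. 19-5. revenue $2,325,000 < $2,425,000 → Annual Permit not required.
Sec. 19-6. revenue $2,325,000 ≥ $1,825,000; floor area 4,900 square feet > 3,800 square feet → Regulatory License not required.
Sec. 19-7. floor area 4,900 square feet > 3,500 square feet → Municipal Permit not required.
Sec. 19-8. floor area 4,900 square feet > 4,700 square feet → Small Premises Permit not required.
Sec. 19-9. vehicles 32 < 40; sells goods at retail → Commercial Authorization required.

Commercial Authorization, Municipal Registration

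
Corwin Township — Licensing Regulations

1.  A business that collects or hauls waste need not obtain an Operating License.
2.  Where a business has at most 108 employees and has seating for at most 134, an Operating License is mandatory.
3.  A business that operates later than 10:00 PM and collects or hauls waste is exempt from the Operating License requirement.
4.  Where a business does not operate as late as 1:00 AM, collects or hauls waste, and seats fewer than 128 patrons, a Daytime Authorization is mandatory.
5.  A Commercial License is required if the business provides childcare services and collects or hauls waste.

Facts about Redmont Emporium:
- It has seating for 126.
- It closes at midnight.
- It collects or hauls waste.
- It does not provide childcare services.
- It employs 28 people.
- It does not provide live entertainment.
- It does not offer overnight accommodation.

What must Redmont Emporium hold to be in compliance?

Daytime Authorization

1. collects or hauls waste → exempt from Operating License.
2. employees 28 ≤ 108; seating 126 ≤ 134 → Operating License required.
3. closes midnight, after 10:00 PM; collects or hauls waste → exempt from Operating License.
4. closes midnight, at/before 1:00 AM; collects or hauls waste; seating 126 < 128 → Daytime Authorization required.
5. does not provide childcare services; collects or hauls waste → Commercial License not required.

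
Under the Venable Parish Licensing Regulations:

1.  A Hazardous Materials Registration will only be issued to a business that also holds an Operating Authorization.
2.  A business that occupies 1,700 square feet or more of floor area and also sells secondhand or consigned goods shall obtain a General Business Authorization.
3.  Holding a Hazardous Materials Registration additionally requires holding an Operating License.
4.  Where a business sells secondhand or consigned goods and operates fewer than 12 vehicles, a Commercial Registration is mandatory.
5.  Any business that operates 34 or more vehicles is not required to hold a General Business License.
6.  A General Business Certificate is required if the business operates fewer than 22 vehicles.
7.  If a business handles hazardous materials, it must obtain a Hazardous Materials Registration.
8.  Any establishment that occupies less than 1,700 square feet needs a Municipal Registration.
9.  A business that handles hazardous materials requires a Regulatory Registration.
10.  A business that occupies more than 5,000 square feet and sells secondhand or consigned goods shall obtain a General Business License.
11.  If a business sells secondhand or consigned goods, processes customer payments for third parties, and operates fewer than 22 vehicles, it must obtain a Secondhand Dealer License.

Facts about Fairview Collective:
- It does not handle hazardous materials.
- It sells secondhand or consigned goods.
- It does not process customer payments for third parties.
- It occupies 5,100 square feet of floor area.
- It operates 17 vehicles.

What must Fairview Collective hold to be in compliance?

General Business Authorization, General Business Certificate, General Business License

1. Hazardous Materials Registration is not required → no effect.
2. floor area 5,100 square feet ≥ 1,700 square feet; sells secondhand or consigned goods → General Business Authorization required.
3. Hazardous Materials Registration is not required → no effect.
4. sells secondhand or consigned goods; vehicles 17 ≥ 12 → Commercial Registration not required.
5. vehicles 17 < 34 → General Business License exemption does not apply.
6. vehicles 17 < 22 → General Business Certificate required.
7. does not handle hazardous materials → Hazardous Materials Registration not required.
8. floor area 5,100 square feet ≥ 1,700 square feet → Municipal Registration not required.
9. does not handle hazardous materials → Regulatory Registration not required.
10. floor area 5,100 square feet > 5,000 square feet; sells secondhand or consigned goods → General Business License required.
11. sells secondhand or consigned goods; does not process customer payments for third parties; vehicles 17 < 22 → Secondhand Dealer License not required.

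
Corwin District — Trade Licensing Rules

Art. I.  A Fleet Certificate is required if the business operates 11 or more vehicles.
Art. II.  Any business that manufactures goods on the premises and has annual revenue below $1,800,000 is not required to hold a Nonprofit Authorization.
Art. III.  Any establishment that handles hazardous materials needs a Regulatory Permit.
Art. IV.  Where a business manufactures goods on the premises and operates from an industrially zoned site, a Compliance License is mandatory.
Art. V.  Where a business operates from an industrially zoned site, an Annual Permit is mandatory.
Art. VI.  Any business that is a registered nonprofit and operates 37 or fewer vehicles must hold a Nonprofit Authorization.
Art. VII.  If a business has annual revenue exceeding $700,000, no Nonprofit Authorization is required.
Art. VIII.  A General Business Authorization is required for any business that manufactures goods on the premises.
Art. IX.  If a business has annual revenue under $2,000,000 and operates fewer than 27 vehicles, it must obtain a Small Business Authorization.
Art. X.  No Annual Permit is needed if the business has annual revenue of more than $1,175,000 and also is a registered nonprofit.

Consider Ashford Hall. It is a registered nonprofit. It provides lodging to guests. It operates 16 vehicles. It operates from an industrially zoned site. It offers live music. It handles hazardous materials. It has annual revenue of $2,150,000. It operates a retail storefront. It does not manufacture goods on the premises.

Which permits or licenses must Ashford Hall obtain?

Art. I. vehicles 16 ≥ 11 → Fleet Certificate required.
Art. II. does not manufacture goods on the premises; revenue $2,150,000 ≥ $1,800,000 → Nonprofit Authorization exemption does not apply.
Art. III. handles hazardous materials → Regulatory Permit required.
Art. IV. does not manufacture goods on the premises; operates from an industrially zoned site → Compliance License not required.
Art. V. operates from an industrially zoned site → Annual Permit required.
Art. VI. is a registered nonprofit; vehicles 16 ≤ 37 → Nonprofit Authorization required.
Art. VII. revenue $2,150,000 > $700,000 → exempt from Nonprofit Authorization.
Art. VIII. does not manufacture goods on the premises → General Business Authorization not required.
Art. IX. revenue $2,150,000 ≥ $2,000,000; vehicles 16 < 27 → Small Business Authorization not required.
Art. X. revenue $2,150,000 > $1,175,000; is a registered nonprofit → exempt from Annual Permit.

Fleet Certificate, Regulatory Permit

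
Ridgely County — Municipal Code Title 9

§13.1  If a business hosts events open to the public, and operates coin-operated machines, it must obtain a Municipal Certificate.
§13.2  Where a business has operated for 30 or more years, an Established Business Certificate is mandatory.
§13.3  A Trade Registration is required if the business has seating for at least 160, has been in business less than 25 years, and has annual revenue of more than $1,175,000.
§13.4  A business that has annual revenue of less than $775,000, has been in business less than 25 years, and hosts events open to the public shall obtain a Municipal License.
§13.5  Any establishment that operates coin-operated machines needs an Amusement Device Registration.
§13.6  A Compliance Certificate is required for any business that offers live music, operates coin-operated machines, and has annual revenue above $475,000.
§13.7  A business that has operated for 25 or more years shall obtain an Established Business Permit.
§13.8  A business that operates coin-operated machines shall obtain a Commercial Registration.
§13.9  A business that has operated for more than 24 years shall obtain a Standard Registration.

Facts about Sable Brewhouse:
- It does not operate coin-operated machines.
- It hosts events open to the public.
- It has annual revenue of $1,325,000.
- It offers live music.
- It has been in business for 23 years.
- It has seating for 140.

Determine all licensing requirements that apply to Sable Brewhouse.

None

§13.1 hosts events open to the public; does not operate coin-operated machines → Municipal Certificate not required.
§13.2 years in business 23 < 30 → Established Business Certificate not required.
§13.3 seating 140 < 160; years in business 23 < 25; revenue $1,325,000 > $1,175,000 → Trade Registration not required.
§13.4 revenue $1,325,000 ≥ $775,000; years in business 23 < 25; hosts events open to the public → Municipal License not required.
§13.5 does not operate coin-operated machines → Amusement Device Registration not required.
§13.6 offers live music; does not operate coin-operated machines; revenue $1,325,000 > $475,000 → Compliance Certificate not required.
§13.7 years in business 23 < 25 → Established Business Permit not required.
§13.8 does not operate coin-operated machines → Commercial Registration not required.
§13.9 years in business 23 ≤ 24 → Standard Registration not required.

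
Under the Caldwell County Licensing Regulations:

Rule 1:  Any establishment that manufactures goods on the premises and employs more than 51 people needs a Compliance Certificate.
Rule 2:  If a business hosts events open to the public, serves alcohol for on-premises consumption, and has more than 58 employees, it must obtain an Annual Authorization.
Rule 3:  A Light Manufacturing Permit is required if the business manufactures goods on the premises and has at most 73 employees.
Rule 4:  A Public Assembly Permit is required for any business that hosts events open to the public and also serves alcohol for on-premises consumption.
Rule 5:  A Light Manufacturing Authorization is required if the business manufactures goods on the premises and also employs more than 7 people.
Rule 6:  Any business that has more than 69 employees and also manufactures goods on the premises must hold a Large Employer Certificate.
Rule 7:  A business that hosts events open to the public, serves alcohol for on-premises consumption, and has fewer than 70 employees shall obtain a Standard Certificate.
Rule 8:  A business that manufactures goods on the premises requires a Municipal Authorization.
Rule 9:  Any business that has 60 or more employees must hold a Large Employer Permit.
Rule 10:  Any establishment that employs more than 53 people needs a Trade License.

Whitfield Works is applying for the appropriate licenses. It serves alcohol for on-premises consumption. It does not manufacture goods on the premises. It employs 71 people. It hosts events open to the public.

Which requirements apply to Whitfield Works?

Rule 1: does not manufacture goods on the premises; employees 71 > 51 → Compliance Certificate not required.
Rule 2: hosts events open to the public; serves alcohol for on-premises consumption; employees 71 > 58 → Annual Authorization required.
Rule 3: does not manufacture goods on the premises; employees 71 ≤ 73 → Light Manufacturing Permit not required.
Rule 4: hosts events open to the public; serves alcohol for on-premises consumption → Public Assembly Permit required.
Rule 5: does not manufacture goods on the premises; employees 71 > 7 → Light Manufacturing Authorization not required.
Rule 6: employees 71 > 69; does not manufacture goods on the premises → Large Employer Certificate not required.
Rule 7: hosts events open to the public; serves alcohol for on-premises consumption; employees 71 ≥ 70 → Standard Certificate not required.
Rule 8: does not manufacture goods on the premises → Municipal Authorization not required.
Rule 9: employees 71 ≥ 60 → Large Employer Permit required.
Rule 10: employees 71 > 53 → Trade License required.

Annual Authorization, Large Employer Permit, Public Assembly Permit, Trade License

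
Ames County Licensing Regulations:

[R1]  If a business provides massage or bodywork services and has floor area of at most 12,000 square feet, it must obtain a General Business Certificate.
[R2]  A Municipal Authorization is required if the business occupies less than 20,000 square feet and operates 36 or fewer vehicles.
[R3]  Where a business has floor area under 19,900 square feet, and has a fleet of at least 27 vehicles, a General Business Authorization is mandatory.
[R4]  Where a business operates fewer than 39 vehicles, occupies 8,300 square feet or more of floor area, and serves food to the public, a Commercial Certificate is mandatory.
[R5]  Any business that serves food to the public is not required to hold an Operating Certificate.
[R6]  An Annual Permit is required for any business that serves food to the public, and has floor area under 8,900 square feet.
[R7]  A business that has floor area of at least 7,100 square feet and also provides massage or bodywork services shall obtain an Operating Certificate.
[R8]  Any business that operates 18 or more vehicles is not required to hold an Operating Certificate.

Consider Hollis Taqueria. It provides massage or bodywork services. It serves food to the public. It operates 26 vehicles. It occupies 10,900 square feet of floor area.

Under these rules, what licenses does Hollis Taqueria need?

Commercial Certificate, General Business Certificate, Municipal Authorization

[R1] provides massage or bodywork services; floor area 10,900 square feet ≤ 12,000 square feet → General Business Certificate required.
[R2] floor area 10,900 square feet < 20,000 square feet; vehicles 26 ≤ 36 → Municipal Authorization required.
[R3] floor area 10,900 square feet < 19,900 square feet; vehicles 26 < 27 → General Business Authorization not required.
[R4] vehicles 26 < 39; floor area 10,900 square feet ≥ 8,300 square feet; serves food to the public → Commercial Certificate required.
[R5] serves food to the public → exempt from Operating Certificate.
[R6] serves food to the public; floor area 10,900 square feet ≥ 8,900 square feet → Annual Permit not required.
[R7] floor area 10,900 square feet ≥ 7,100 square feet; provides massage or bodywork services → Operating Certificate required.
[R8] vehicles 26 ≥ 18 → exempt from Operating Certificate.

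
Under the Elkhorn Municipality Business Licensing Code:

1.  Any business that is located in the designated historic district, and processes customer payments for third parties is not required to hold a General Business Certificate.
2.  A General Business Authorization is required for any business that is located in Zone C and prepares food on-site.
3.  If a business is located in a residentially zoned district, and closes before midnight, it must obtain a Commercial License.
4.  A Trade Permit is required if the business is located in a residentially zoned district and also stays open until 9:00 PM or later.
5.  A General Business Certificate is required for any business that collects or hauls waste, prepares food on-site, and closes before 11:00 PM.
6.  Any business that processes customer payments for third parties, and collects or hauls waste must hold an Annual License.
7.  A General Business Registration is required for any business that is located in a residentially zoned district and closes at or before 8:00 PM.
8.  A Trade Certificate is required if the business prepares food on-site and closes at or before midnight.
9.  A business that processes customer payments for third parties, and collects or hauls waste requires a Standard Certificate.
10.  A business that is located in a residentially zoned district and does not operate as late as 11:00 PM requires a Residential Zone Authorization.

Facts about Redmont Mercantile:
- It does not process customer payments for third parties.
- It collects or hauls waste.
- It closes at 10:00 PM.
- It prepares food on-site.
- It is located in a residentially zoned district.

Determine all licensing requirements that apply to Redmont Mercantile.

1. is located in a residentially zoned district (not: is located in the designated historic district); does not process customer payments for third parties → General Business Certificate exemption does not apply.
2. is located in a residentially zoned district (not: is located in Zone C); prepares food on-site → General Business Authorization not required.
3. is located in a residentially zoned district; closes 10:00 PM, at/before midnight → Commercial License required.
4. is located in a residentially zoned district; closes 10:00 PM, after 9:00 PM → Trade Permit required.
5. collects or hauls waste; prepares food on-site; closes 10:00 PM, at/before 11:00 PM → General Business Certificate required.
6. does not process customer payments for third parties; collects or hauls waste → Annual License not required.
7. is located in a residentially zoned district; closes 10:00 PM, after 8:00 PM → General Business Registration not required.
8. prepares food on-site; closes 10:00 PM, at/before midnight → Trade Certificate required.
9. does not process customer payments for third parties; collects or hauls waste → Standard Certificate not required.
10. is located in a residentially zoned district; closes 10:00 PM, at/before 11:00 PM → Residential Zone Authorization required.

Commercial License, General Business Certificate, Residential Zone Authorization, Trade Certificate, Trade Permit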